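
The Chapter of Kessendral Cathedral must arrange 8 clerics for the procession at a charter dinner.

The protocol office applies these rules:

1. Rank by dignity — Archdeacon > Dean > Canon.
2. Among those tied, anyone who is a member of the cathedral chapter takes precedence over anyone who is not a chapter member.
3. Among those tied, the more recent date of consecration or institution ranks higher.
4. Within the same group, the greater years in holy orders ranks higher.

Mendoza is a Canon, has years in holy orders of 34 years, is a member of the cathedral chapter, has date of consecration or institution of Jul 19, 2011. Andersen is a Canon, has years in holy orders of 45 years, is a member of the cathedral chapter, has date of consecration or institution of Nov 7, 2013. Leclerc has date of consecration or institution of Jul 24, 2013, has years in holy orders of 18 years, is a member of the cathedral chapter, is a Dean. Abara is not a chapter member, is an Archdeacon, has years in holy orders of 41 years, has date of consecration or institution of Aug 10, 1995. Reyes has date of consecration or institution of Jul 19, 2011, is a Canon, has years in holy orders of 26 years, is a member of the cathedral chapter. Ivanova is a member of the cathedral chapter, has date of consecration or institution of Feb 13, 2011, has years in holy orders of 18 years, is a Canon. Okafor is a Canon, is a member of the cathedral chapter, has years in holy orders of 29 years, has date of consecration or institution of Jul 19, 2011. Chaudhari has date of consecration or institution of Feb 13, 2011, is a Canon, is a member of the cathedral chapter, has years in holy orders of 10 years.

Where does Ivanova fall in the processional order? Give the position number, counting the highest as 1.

By dignity: Abara (Archdeacon); then Leclerc (Dean); then Andersen, Mendoza, Okafor, Reyes, Ivanova and Chaudhari (Canon).
Andersen, Mendoza, Okafor, Reyes, Ivanova and Chaudhari are each a member of the cathedral chapter, so the next rule applies.
Among Andersen, Mendoza, Okafor, Reyes, Ivanova and Chaudhari, by date of consecration or institution (later first): Andersen (Nov 7, 2013) before Mendoza, Okafor and Reyes (Jul 19, 2011) before Ivanova and Chaudhari (Feb 13, 2011).
Among Mendoza, Okafor and Reyes, by years in holy orders (higher first): Mendoza (34 years) before Okafor (29 years) before Reyes (26 years).
Among Ivanova and Chaudhari, by years in holy orders (higher first): Ivanova (18 years) before Chaudhari (10 years).
Order: Abara, Leclerc, Andersen, Mendoza, Okafor, Reyes, Ivanova, Chaudhari. So position 7.

7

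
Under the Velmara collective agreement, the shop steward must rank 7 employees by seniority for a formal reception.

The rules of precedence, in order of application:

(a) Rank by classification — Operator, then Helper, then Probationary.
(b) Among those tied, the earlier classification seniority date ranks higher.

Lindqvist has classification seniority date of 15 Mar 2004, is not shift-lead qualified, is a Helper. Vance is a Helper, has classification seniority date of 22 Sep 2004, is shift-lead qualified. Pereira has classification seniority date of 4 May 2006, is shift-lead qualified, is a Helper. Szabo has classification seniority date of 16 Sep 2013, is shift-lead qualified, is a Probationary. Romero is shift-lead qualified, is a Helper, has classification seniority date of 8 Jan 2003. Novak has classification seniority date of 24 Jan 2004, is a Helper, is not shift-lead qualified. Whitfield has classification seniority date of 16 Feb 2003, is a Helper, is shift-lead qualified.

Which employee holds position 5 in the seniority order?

Vance

By classification: Romero, Whitfield, Novak, Lindqvist, Vance and Pereira (Helper); then Szabo (Probationary).
Among Romero, Whitfield, Novak, Lindqvist, Vance and Pereira, by classification seniority date (earlier first): Romero (8 Jan 2003) before Whitfield (16 Feb 2003) before Novak (24 Jan 2004) before Lindqvist (15 Mar 2004) before Vance (22 Sep 2004) before Pereira (4 May 2006).
Order: Romero, Whitfield, Novak, Lindqvist, Vance, Pereira, Szabo.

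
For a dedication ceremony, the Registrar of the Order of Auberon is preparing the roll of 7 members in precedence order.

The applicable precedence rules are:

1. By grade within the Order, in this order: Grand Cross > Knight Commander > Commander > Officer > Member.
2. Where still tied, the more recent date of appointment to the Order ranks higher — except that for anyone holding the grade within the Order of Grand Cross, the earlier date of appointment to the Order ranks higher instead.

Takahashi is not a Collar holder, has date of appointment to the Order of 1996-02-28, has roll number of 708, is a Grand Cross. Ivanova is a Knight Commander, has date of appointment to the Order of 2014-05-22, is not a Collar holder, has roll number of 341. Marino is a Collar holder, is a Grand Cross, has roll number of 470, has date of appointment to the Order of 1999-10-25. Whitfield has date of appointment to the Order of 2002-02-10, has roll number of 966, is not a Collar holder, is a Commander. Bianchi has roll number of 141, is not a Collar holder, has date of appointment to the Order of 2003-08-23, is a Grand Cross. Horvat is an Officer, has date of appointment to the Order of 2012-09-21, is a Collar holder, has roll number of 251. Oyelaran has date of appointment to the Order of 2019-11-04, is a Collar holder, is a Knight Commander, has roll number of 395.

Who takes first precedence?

Takahashi

By grade within the Order: Takahashi, Marino and Bianchi (Grand Cross); then Oyelaran and Ivanova (Knight Commander); then Whitfield (Commander); then Horvat (Officer).
Among Takahashi, Marino and Bianchi, by date of appointment to the Order (earlier first) (reversed rule for this group): Takahashi (1996-02-28) before Marino (1999-10-25) before Bianchi (2003-08-23).
Among Oyelaran and Ivanova, by date of appointment to the Order (later first): Oyelaran (2019-11-04) before Ivanova (2014-05-22).
Order: Takahashi, Marino, Bianchi, Oyelaran, Ivanova, Whitfield, Horvat.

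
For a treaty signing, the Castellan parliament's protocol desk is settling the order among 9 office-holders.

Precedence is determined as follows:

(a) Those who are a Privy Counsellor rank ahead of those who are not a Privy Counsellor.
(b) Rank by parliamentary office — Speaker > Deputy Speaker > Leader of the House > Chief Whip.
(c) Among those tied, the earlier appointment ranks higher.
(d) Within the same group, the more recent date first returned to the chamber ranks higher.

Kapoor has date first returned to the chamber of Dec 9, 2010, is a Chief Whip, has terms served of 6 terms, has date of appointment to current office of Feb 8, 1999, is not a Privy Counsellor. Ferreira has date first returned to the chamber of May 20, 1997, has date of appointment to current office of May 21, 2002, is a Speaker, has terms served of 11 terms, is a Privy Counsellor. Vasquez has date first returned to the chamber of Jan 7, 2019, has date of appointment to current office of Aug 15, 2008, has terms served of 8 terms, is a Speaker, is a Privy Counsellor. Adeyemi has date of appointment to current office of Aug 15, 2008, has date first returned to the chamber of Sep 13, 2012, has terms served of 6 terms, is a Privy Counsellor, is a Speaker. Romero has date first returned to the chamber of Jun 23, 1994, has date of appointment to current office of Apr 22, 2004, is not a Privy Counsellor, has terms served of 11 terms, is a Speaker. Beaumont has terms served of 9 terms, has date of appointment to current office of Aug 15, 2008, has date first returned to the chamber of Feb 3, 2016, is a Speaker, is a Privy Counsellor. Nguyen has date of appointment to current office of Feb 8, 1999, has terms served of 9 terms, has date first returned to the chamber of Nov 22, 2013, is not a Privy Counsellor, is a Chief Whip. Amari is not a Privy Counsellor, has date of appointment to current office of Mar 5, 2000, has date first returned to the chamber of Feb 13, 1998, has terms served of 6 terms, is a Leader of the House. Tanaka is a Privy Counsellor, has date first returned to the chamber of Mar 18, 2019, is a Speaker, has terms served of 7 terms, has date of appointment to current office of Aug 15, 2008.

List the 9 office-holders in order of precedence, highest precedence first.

By the first rule: Ferreira, Tanaka, Vasquez, Beaumont and Adeyemi (each a Privy Counsellor); then Romero, Amari, Nguyen and Kapoor (each not a Privy Counsellor).
Ferreira, Tanaka, Vasquez, Beaumont and Adeyemi are each Speaker, so the next rule applies.
Among Ferreira, Tanaka, Vasquez, Beaumont and Adeyemi, by date of appointment to current office (earlier first): Ferreira (May 21, 2002) before Tanaka, Vasquez, Beaumont and Adeyemi (Aug 15, 2008).
Among Tanaka, Vasquez, Beaumont and Adeyemi, by date first returned to the chamber (later first): Tanaka (Mar 18, 2019) before Vasquez (Jan 7, 2019) before Beaumont (Feb 3, 2016) before Adeyemi (Sep 13, 2012).
Among Romero, Amari, Nguyen and Kapoor, by parliamentary office: Romero (Speaker) before Amari (Leader of the House) before Nguyen and Kapoor (Chief Whip).
Nguyen and Kapoor both have date of appointment to current office Feb 8, 1999, so the next rule applies.
Among Nguyen and Kapoor, by date first returned to the chamber (later first): Nguyen (Nov 22, 2013) before Kapoor (Dec 9, 2010).
Full order: Ferreira, Tanaka, Vasquez, Beaumont, Adeyemi, Romero, Amari, Nguyen, Kapoor.

Ferreira, Tanaka, Vasquez, Beaumont, Adeyemi, Romero, Amari, Nguyen, Kapoor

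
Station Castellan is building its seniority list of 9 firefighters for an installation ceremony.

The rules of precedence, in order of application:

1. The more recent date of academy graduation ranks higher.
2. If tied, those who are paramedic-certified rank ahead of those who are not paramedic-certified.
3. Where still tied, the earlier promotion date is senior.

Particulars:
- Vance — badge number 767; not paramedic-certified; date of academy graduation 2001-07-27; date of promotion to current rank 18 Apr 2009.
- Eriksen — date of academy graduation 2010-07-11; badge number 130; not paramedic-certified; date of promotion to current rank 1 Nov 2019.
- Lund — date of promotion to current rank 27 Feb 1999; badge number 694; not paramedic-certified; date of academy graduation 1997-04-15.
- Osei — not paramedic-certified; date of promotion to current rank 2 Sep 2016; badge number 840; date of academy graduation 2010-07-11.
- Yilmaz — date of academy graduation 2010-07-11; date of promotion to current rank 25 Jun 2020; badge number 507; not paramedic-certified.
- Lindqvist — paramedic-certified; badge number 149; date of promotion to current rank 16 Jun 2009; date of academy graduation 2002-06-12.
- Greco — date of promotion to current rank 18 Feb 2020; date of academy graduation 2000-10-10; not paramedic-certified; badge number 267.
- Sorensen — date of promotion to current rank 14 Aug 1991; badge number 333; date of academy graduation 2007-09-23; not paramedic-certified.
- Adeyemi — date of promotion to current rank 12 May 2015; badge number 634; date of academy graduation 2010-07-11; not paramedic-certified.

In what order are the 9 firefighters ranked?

By date of academy graduation (later first): Adeyemi, Osei, Eriksen and Yilmaz (each 2010-07-11); then Sorensen (2007-09-23); then Lindqvist (2002-06-12); then Vance (2001-07-27); then Greco (2000-10-10); then Lund (1997-04-15).
Adeyemi, Osei, Eriksen and Yilmaz are each not paramedic-certified, so the next rule applies.
Among Adeyemi, Osei, Eriksen and Yilmaz, by date of promotion to current rank (earlier first): Adeyemi (12 May 2015) before Osei (2 Sep 2016) before Eriksen (1 Nov 2019) before Yilmaz (25 Jun 2020).
Full order: Adeyemi, Osei, Eriksen, Yilmaz, Sorensen, Lindqvist, Vance, Greco, Lund.

Adeyemi, Osei, Eriksen, Yilmaz, Sorensen, Lindqvist, Vance, Greco, Lund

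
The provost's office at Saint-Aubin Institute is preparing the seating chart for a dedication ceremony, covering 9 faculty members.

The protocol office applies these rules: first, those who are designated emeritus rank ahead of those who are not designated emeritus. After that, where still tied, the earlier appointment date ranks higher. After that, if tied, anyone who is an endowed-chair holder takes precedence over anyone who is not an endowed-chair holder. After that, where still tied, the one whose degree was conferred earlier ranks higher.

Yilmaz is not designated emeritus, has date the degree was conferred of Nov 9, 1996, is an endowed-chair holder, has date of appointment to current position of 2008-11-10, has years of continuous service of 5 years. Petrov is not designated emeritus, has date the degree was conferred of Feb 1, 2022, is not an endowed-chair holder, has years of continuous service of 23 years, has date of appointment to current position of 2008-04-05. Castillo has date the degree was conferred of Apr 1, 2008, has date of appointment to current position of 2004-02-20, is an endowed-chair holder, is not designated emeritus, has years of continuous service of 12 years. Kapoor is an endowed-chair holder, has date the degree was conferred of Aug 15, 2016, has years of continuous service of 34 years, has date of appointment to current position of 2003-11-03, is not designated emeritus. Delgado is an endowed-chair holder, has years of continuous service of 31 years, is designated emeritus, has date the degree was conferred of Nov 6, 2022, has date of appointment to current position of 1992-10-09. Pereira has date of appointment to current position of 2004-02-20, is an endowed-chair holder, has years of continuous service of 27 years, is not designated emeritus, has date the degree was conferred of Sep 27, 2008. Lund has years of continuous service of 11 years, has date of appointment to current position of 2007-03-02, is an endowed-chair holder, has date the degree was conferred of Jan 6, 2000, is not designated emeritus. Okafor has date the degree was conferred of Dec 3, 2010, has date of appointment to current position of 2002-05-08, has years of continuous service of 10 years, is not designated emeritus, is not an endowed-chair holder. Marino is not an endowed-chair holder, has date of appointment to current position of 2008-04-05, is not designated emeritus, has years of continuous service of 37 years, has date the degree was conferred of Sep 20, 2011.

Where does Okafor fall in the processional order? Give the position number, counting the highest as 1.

2

By the first rule: Delgado (designated emeritus); then Okafor, Kapoor, Castillo, Pereira, Lund, Marino, Petrov and Yilmaz (each not designated emeritus).
Among Okafor, Kapoor, Castillo, Pereira, Lund, Marino, Petrov and Yilmaz, by date of appointment to current position (earlier first): Okafor (2002-05-08) before Kapoor (2003-11-03) before Castillo and Pereira (2004-02-20) before Lund (2007-03-02) before Marino and Petrov (2008-04-05) before Yilmaz (2008-11-10).
Castillo and Pereira are each an endowed-chair holder, so the next rule applies.
Among Castillo and Pereira, by date the degree was conferred (earlier first): Castillo (Apr 1, 2008) before Pereira (Sep 27, 2008).
Marino and Petrov are each not an endowed-chair holder, so the next rule applies.
Among Marino and Petrov, by date the degree was conferred (earlier first): Marino (Sep 20, 2011) before Petrov (Feb 1, 2022).
Order: Delgado, Okafor, Kapoor, Castillo, Pereira, Lund, Marino, Petrov, Yilmaz. So position 2.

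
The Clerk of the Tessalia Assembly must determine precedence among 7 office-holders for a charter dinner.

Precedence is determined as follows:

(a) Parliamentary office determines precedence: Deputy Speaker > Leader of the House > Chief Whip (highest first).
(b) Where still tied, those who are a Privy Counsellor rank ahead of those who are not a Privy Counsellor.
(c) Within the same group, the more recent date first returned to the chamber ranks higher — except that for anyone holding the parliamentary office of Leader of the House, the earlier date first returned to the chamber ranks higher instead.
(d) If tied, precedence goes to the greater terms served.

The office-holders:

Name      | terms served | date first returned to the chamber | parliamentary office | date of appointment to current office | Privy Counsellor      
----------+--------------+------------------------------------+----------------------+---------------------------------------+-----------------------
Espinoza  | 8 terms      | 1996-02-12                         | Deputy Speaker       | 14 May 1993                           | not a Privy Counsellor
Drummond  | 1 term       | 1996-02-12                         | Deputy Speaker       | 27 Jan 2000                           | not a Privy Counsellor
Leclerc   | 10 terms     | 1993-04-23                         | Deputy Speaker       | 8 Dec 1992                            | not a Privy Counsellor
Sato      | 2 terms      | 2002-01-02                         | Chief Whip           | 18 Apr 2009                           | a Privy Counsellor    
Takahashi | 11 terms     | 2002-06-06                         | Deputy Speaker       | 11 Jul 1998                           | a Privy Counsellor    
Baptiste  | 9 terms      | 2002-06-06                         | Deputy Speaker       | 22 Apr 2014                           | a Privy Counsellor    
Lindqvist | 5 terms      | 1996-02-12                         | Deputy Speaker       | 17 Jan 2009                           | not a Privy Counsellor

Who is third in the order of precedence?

By parliamentary office: Takahashi, Baptiste, Espinoza, Lindqvist, Drummond and Leclerc (Deputy Speaker); then Sato (Chief Whip).
Among Takahashi, Baptiste, Espinoza, Lindqvist, Drummond and Leclerc, a Privy Counsellor before not a Privy Counsellor: Takahashi and Baptiste (a Privy Counsellor) before Espinoza, Lindqvist, Drummond and Leclerc (not a Privy Counsellor).
Takahashi and Baptiste both have date first returned to the chamber 2002-06-06, so the next rule applies.
Among Takahashi and Baptiste, by terms served (higher first): Takahashi (11 terms) before Baptiste (9 terms).
Among Espinoza, Lindqvist, Drummond and Leclerc, by date first returned to the chamber (later first): Espinoza, Lindqvist and Drummond (1996-02-12) before Leclerc (1993-04-23).
Among Espinoza, Lindqvist and Drummond, by terms served (higher first): Espinoza (8 terms) before Lindqvist (5 terms) before Drummond (1 term).
Order: Takahashi, Baptiste, Espinoza, Lindqvist, Drummond, Leclerc, Sato.

Espinoza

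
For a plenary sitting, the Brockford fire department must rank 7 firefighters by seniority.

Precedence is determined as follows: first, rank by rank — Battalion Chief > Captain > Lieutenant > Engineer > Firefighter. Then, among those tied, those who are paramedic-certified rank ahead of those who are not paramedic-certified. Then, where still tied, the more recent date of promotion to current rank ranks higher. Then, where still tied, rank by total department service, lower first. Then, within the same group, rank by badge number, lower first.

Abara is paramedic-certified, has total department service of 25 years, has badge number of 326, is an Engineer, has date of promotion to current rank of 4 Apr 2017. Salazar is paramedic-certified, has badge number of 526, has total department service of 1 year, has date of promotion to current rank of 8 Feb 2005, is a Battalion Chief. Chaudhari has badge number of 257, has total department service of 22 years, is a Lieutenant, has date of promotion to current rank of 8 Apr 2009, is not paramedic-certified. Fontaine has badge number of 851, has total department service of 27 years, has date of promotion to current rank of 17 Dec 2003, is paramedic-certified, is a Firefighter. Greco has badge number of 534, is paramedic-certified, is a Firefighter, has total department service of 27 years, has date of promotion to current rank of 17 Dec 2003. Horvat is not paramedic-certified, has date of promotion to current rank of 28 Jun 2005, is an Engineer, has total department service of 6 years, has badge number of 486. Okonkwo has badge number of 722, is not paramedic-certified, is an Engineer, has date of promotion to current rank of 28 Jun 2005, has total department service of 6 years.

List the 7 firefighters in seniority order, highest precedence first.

By rank: Salazar (Battalion Chief); then Chaudhari (Lieutenant); then Abara, Horvat and Okonkwo (Engineer); then Greco and Fontaine (Firefighter).
Among Abara, Horvat and Okonkwo, paramedic-certified before not paramedic-certified: Abara (paramedic-certified) before Horvat and Okonkwo (not paramedic-certified).
Horvat and Okonkwo both have date of promotion to current rank 28 Jun 2005, so the next rule applies.
Horvat and Okonkwo both have total department service 6 years, so the next rule applies.
Among Horvat and Okonkwo, by badge number (lower first): Horvat (486) before Okonkwo (722).
Greco and Fontaine are each paramedic-certified, so the next rule applies.
Greco and Fontaine both have date of promotion to current rank 17 Dec 2003, so the next rule applies.
Greco and Fontaine both have total department service 27 years, so the next rule applies.
Among Greco and Fontaine, by badge number (lower first): Greco (534) before Fontaine (851).
Full order: Salazar, Chaudhari, Abara, Horvat, Okonkwo, Greco, Fontaine.

Salazar, Chaudhari, Abara, Horvat, Okonkwo, Greco, Fontaine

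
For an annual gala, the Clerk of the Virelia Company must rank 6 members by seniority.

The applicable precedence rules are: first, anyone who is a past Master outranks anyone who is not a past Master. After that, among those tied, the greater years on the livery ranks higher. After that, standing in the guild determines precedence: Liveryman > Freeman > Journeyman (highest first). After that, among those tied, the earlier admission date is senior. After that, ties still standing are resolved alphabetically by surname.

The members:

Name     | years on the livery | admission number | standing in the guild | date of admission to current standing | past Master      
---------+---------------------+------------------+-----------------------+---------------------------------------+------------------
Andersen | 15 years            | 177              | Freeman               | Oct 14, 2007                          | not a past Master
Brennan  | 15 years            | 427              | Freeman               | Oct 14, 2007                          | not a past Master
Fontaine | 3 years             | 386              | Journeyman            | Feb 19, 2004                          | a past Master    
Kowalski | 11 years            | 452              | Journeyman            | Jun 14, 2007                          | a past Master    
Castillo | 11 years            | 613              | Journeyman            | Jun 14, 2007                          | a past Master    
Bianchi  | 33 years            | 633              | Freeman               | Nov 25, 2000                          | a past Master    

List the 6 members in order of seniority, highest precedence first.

Bianchi, Castillo, Kowalski, Fontaine, Andersen, Brennan

By the first rule: Bianchi, Castillo, Kowalski and Fontaine (each a past Master); then Andersen and Brennan (both not a past Master).
Among Bianchi, Castillo, Kowalski and Fontaine, by years on the livery (higher first): Bianchi (33 years) before Castillo and Kowalski (11 years) before Fontaine (3 years).
Castillo and Kowalski are each Journeyman, so the next rule applies.
Castillo and Kowalski both have date of admission to current standing Jun 14, 2007, so the next rule applies.
Among Castillo and Kowalski, alphabetically by surname: Castillo before Kowalski.
Andersen and Brennan both have years on the livery 15 years, so the next rule applies.
Andersen and Brennan are each Freeman, so the next rule applies.
Andersen and Brennan both have date of admission to current standing Oct 14, 2007, so the next rule applies.
Among Andersen and Brennan, alphabetically by surname: Andersen before Brennan.
Full order: Bianchi, Castillo, Kowalski, Fontaine, Andersen, Brennan.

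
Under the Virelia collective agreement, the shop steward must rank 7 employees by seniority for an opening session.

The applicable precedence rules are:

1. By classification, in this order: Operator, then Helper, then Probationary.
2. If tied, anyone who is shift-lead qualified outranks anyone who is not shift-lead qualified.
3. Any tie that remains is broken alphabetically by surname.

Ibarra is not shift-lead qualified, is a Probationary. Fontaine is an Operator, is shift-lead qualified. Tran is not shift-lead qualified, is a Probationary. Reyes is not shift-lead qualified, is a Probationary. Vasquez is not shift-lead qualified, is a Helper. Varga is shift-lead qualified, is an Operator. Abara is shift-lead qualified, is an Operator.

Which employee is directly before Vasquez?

By classification: Abara, Fontaine and Varga (Operator); then Vasquez (Helper); then Ibarra, Reyes and Tran (Probationary).
Abara, Fontaine and Varga are each shift-lead qualified, so the next rule applies.
Among Abara, Fontaine and Varga, alphabetically by surname: Abara before Fontaine before Varga.
Ibarra, Reyes and Tran are each not shift-lead qualified, so the next rule applies.
Among Ibarra, Reyes and Tran, alphabetically by surname: Ibarra before Reyes before Tran.
Order: Abara, Fontaine, Varga, Vasquez, Ibarra, Reyes, Tran.

Varga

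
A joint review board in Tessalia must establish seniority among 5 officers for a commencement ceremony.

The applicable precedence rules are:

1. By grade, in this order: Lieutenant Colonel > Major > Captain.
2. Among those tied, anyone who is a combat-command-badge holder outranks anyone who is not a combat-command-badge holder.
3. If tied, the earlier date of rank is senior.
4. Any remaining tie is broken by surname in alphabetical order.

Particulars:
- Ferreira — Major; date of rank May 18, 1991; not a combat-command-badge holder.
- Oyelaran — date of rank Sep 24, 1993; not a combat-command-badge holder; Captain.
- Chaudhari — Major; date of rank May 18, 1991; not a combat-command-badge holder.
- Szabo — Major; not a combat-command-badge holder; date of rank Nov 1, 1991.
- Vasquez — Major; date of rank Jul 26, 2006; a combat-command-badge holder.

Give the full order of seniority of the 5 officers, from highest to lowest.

By grade: Vasquez, Chaudhari, Ferreira and Szabo (Major); then Oyelaran (Captain).
Among Vasquez, Chaudhari, Ferreira and Szabo, a combat-command-badge holder before not a combat-command-badge holder: Vasquez (a combat-command-badge holder) before Chaudhari, Ferreira and Szabo (not a combat-command-badge holder).
Among Chaudhari, Ferreira and Szabo, by date of rank (earlier first): Chaudhari and Ferreira (May 18, 1991) before Szabo (Nov 1, 1991).
Among Chaudhari and Ferreira, alphabetically by surname: Chaudhari before Ferreira.
Full order: Vasquez, Chaudhari, Ferreira, Szabo, Oyelaran.

Vasquez, Chaudhari, Ferreira, Szabo, Oyelaran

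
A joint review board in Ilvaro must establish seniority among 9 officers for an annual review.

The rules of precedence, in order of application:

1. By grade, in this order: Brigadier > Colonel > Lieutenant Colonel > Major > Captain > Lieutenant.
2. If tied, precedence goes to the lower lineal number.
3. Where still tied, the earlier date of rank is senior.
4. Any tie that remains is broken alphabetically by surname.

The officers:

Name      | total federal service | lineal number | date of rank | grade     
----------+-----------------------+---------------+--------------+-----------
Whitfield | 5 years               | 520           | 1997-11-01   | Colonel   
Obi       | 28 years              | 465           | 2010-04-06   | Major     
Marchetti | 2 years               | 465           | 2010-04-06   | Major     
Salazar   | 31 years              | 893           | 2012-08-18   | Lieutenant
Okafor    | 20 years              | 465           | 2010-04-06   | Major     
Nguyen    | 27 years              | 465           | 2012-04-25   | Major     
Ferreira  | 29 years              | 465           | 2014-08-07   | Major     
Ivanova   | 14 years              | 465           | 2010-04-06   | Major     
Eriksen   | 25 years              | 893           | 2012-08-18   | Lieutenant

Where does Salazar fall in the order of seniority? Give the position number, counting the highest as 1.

9

By grade: Whitfield (Colonel); then Ivanova, Marchetti, Obi, Okafor, Nguyen and Ferreira (Major); then Eriksen and Salazar (Lieutenant).
Ivanova, Marchetti, Obi, Okafor, Nguyen and Ferreira all have lineal number 465, so the next rule applies.
Among Ivanova, Marchetti, Obi, Okafor, Nguyen and Ferreira, by date of rank (earlier first): Ivanova, Marchetti, Obi and Okafor (2010-04-06) before Nguyen (2012-04-25) before Ferreira (2014-08-07).
Among Ivanova, Marchetti, Obi and Okafor, alphabetically by surname: Ivanova before Marchetti before Obi before Okafor.
Eriksen and Salazar both have lineal number 893, so the next rule applies.
Eriksen and Salazar both have date of rank 2012-08-18, so the next rule applies.
Among Eriksen and Salazar, alphabetically by surname: Eriksen before Salazar.
Order: Whitfield, Ivanova, Marchetti, Obi, Okafor, Nguyen, Ferreira, Eriksen, Salazar. So position 9.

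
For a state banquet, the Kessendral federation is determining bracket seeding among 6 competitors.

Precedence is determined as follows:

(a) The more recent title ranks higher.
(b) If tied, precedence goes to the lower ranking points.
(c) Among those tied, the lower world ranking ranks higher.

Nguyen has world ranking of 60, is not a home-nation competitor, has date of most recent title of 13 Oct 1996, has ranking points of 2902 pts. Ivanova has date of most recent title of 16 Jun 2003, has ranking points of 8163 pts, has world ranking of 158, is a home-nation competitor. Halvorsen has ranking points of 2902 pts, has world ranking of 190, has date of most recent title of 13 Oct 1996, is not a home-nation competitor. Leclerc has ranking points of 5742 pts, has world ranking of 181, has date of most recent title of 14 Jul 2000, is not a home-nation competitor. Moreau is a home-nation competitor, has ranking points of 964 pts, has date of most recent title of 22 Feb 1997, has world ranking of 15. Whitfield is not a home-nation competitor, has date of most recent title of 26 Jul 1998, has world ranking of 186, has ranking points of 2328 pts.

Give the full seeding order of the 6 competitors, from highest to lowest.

By date of most recent title (later first): Ivanova (16 Jun 2003); then Leclerc (14 Jul 2000); then Whitfield (26 Jul 1998); then Moreau (22 Feb 1997); then Nguyen and Halvorsen (both 13 Oct 1996).
Nguyen and Halvorsen both have ranking points 2902 pts, so the next rule applies.
Among Nguyen and Halvorsen, by world ranking (lower first): Nguyen (60) before Halvorsen (190).
Full order: Ivanova, Leclerc, Whitfield, Moreau, Nguyen, Halvorsen.

Ivanova, Leclerc, Whitfield, Moreau, Nguyen, Halvorsen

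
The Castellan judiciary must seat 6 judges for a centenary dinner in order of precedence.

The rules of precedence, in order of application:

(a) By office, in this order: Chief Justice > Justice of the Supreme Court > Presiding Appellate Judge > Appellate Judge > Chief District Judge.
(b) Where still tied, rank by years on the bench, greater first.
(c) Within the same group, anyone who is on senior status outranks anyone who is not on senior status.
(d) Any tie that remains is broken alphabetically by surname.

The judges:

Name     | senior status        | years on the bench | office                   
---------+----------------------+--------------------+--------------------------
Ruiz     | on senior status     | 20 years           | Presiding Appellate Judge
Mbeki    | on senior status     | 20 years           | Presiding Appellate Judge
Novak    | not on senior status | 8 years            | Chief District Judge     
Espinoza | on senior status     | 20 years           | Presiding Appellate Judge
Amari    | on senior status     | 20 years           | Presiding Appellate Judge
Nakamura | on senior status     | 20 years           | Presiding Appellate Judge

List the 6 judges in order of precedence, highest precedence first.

By office: Amari, Espinoza, Mbeki, Nakamura and Ruiz (Presiding Appellate Judge); then Novak (Chief District Judge).
Amari, Espinoza, Mbeki, Nakamura and Ruiz all have years on the bench 20 years, so the next rule applies.
Amari, Espinoza, Mbeki, Nakamura and Ruiz are each on senior status, so the next rule applies.
Among Amari, Espinoza, Mbeki, Nakamura and Ruiz, alphabetically by surname: Amari before Espinoza before Mbeki before Nakamura before Ruiz.
Full order: Amari, Espinoza, Mbeki, Nakamura, Ruiz, Novak.

Amari, Espinoza, Mbeki, Nakamura, Ruiz, Novak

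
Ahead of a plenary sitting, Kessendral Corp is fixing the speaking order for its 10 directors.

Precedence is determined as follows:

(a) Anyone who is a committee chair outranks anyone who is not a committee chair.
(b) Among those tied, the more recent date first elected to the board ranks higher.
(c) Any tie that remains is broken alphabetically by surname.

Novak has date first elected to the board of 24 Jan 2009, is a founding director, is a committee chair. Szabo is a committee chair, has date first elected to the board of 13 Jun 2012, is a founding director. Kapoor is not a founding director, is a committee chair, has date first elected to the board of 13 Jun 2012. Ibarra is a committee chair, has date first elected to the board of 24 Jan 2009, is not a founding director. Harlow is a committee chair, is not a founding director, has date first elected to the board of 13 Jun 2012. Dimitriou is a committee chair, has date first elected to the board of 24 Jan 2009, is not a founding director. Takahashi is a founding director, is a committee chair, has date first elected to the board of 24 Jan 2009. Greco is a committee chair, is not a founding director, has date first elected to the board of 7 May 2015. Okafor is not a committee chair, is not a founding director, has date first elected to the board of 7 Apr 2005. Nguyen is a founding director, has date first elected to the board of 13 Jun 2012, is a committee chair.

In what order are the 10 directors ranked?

By the first rule: Greco, Harlow, Kapoor, Nguyen, Szabo, Dimitriou, Ibarra, Novak and Takahashi (each a committee chair); then Okafor (not a committee chair).
Among Greco, Harlow, Kapoor, Nguyen, Szabo, Dimitriou, Ibarra, Novak and Takahashi, by date first elected to the board (later first): Greco (7 May 2015) before Harlow, Kapoor, Nguyen and Szabo (13 Jun 2012) before Dimitriou, Ibarra, Novak and Takahashi (24 Jan 2009).
Among Harlow, Kapoor, Nguyen and Szabo, alphabetically by surname: Harlow before Kapoor before Nguyen before Szabo.
Among Dimitriou, Ibarra, Novak and Takahashi, alphabetically by surname: Dimitriou before Ibarra before Novak before Takahashi.
Full order: Greco, Harlow, Kapoor, Nguyen, Szabo, Dimitriou, Ibarra, Novak, Takahashi, Okafor.

Greco, Harlow, Kapoor, Nguyen, Szabo, Dimitriou, Ibarra, Novak, Takahashi, Okafor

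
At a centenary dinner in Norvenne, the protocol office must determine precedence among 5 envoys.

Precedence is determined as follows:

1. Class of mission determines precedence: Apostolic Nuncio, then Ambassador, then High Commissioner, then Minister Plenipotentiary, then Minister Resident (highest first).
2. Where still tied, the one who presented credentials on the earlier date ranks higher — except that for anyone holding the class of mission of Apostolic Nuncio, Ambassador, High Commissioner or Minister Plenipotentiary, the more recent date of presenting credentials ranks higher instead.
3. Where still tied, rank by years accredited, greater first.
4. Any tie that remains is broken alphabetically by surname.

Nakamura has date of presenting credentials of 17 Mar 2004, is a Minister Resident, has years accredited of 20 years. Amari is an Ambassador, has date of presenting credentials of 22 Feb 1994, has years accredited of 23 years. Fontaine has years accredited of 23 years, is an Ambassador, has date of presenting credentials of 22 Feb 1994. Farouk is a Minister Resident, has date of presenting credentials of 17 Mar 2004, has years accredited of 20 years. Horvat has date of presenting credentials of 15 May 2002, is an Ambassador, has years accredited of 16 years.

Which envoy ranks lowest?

Nakamura

By class of mission: Horvat, Amari and Fontaine (Ambassador); then Farouk and Nakamura (Minister Resident).
Among Horvat, Amari and Fontaine, by date of presenting credentials (later first) (reversed rule for this group): Horvat (15 May 2002) before Amari and Fontaine (22 Feb 1994).
Amari and Fontaine both have years accredited 23 years, so the next rule applies.
Among Amari and Fontaine, alphabetically by surname: Amari before Fontaine.
Farouk and Nakamura both have date of presenting credentials 17 Mar 2004, so the next rule applies.
Farouk and Nakamura both have years accredited 20 years, so the next rule applies.
Among Farouk and Nakamura, alphabetically by surname: Farouk before Nakamura.
Order: Horvat, Amari, Fontaine, Farouk, Nakamura.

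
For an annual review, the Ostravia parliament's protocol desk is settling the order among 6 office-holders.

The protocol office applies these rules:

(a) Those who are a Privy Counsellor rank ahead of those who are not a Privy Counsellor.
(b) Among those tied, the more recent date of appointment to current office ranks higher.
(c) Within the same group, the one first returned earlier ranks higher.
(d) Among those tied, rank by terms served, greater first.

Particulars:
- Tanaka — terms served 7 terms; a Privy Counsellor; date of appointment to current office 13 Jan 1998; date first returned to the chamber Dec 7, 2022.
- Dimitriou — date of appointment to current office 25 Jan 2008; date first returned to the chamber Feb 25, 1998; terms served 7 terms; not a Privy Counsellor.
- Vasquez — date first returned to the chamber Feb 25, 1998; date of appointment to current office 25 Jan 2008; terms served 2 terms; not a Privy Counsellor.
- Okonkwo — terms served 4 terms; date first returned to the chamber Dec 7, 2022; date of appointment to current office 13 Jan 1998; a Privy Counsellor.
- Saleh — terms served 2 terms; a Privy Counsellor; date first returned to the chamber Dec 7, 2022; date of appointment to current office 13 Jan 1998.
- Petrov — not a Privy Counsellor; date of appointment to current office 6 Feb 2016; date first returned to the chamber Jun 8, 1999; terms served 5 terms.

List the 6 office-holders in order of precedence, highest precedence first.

Tanaka, Okonkwo, Saleh, Petrov, Dimitriou, Vasquez

By the first rule: Tanaka, Okonkwo and Saleh (each a Privy Counsellor); then Petrov, Dimitriou and Vasquez (each not a Privy Counsellor).
Tanaka, Okonkwo and Saleh all have date of appointment to current office 13 Jan 1998, so the next rule applies.
Tanaka, Okonkwo and Saleh all have date first returned to the chamber Dec 7, 2022, so the next rule applies.
Among Tanaka, Okonkwo and Saleh, by terms served (higher first): Tanaka (7 terms) before Okonkwo (4 terms) before Saleh (2 terms).
Among Petrov, Dimitriou and Vasquez, by date of appointment to current office (later first): Petrov (6 Feb 2016) before Dimitriou and Vasquez (25 Jan 2008).
Dimitriou and Vasquez both have date first returned to the chamber Feb 25, 1998, so the next rule applies.
Among Dimitriou and Vasquez, by terms served (higher first): Dimitriou (7 terms) before Vasquez (2 terms).
Full order: Tanaka, Okonkwo, Saleh, Petrov, Dimitriou, Vasquez.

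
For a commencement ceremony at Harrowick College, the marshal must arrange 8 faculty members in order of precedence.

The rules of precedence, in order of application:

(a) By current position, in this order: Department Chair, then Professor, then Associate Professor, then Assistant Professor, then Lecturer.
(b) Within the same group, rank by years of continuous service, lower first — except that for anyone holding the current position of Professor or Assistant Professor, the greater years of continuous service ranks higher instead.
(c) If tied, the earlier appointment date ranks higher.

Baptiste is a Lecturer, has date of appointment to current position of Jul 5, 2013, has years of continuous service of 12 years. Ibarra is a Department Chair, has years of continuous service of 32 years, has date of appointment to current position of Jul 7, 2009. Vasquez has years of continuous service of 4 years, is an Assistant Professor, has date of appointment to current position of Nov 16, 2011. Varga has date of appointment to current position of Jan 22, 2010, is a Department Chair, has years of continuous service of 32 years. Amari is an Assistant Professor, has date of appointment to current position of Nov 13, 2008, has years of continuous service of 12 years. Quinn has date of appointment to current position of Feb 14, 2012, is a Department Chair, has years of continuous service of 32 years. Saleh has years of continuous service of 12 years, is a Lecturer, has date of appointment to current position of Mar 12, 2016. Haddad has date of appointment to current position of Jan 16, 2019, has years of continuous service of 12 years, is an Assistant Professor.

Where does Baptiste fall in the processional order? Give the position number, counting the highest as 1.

7

By current position: Ibarra, Varga and Quinn (Department Chair); then Amari, Haddad and Vasquez (Assistant Professor); then Baptiste and Saleh (Lecturer).
Ibarra, Varga and Quinn all have years of continuous service 32 years, so the next rule applies.
Among Ibarra, Varga and Quinn, by date of appointment to current position (earlier first): Ibarra (Jul 7, 2009) before Varga (Jan 22, 2010) before Quinn (Feb 14, 2012).
Among Amari, Haddad and Vasquez, by years of continuous service (higher first) (reversed rule for this group): Amari and Haddad (12 years) before Vasquez (4 years).
Among Amari and Haddad, by date of appointment to current position (earlier first): Amari (Nov 13, 2008) before Haddad (Jan 16, 2019).
Baptiste and Saleh both have years of continuous service 12 years, so the next rule applies.
Among Baptiste and Saleh, by date of appointment to current position (earlier first): Baptiste (Jul 5, 2013) before Saleh (Mar 12, 2016).
Order: Ibarra, Varga, Quinn, Amari, Haddad, Vasquez, Baptiste, Saleh. So position 7.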